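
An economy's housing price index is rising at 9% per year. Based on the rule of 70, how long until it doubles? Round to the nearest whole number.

around 8 years

Doubling time ≈ 70 / 9 = 7.78 years.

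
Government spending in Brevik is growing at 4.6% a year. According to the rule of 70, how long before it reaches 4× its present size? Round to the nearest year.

One doubling takes 70/4.6 = 15.22 years.
4 = 2^2, so 2 doublings → 30 years.

around 30 years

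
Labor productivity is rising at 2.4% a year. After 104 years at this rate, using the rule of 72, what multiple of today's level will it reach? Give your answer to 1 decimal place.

Doubling time ≈ 72/2.4 = 30.00 years.
104 years / 30.00 ≈ 3.47 doublings → factor 2^3.47 ≈ 11.1.

roughly 11.1 times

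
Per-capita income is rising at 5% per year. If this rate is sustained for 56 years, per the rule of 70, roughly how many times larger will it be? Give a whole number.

≈ 16 times

70/5 ≈ 14.00 years per doubling.
56 years fits 4 doublings: 2^4 = 16.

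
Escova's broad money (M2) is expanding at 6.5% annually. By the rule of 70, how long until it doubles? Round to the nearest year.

Doubling time ≈ 70 / 6.5 = 10.77 years.

around 11 years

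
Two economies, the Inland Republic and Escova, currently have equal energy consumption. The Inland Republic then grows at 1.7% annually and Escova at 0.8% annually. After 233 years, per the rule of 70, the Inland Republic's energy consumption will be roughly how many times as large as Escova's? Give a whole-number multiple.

about 8 times

Rate gap = 1.7% − 0.8% = 0.9 points.
The ratio doubles every 70/0.9 ≈ 77.78 years.
233/77.78 ≈ 3.00 doublings → ratio ≈ 2^3.00 ≈ 8.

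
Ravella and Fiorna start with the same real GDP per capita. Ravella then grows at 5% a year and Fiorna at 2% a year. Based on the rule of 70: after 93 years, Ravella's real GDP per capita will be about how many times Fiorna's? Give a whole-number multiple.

Only the 3-point difference matters.
70/3 ≈ 23.33 years per doubling of the ratio; 93 years gives 3.99 doublings, so ≈ 16×.

≈ 16 times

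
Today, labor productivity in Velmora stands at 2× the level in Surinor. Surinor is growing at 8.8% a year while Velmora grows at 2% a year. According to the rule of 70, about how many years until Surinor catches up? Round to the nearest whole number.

Surinor gains on Velmora at 8.8% − 2% = 6.8 points a year.
At that relative rate the gap halves every 70/6.8 ≈ 10.29 years.
A 2× gap closes after 1 halving: 1 × 10.29 ≈ 10 years.

roughly 10 years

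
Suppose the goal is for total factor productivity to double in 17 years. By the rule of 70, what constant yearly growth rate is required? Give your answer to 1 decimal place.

70 / 17 ≈ 4.12, so about 4.1% per year.

≈ 4.1%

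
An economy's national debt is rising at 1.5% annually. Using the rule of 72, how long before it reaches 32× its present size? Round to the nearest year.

Doubling time ≈ 72/1.5 = 48.00 years.
32 = 2^5, so 5 doublings → 240 years.

240 years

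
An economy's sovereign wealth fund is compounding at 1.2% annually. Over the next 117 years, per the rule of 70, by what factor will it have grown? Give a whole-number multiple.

Doubling time ≈ 70/1.2 = 58.33 years.
117/58.33 ≈ 2 doublings, so about 2^2 = 4×.

roughly 4 times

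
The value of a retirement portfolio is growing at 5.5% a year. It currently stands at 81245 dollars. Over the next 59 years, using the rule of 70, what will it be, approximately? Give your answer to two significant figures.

roughly 2000000 dollars

It doubles every 70/5.5 ≈ 12.73 years, so 59 years is 4.63 doublings.
2^4.63 ≈ 24.76; 81245 × 24.76 ≈ 2000000 dollars.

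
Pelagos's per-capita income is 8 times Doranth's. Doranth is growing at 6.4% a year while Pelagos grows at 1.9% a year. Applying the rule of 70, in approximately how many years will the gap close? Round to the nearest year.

roughly 47 years

The growth-rate gap is 6.4% − 1.9% = 4.5 percentage points.
So the ratio between them halves every 70/4.5 ≈ 15.56 years.
An 8 times gap closes after 3 halvings: 3 × 15.56 ≈ 47 years.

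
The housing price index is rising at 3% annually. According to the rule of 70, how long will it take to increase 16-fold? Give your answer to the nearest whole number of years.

At 3% it doubles every 70/3 ≈ 23.33 years.
16× is 4 doublings, so 4 × 23.33 ≈ 93 years.

about 93 years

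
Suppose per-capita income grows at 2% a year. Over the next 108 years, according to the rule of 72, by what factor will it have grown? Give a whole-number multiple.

Doubling time ≈ 72/2 = 36.00 years.
108/36.00 ≈ 3 doublings, so about 2^3 = 8×.

approximately 8 times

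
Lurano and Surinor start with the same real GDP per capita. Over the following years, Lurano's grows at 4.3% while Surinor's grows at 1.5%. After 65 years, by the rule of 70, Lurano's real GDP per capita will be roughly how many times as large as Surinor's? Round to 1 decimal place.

approximately 6.1 times

Rate gap = 4.3% − 1.5% = 2.8 points.
The ratio doubles every 70/2.8 ≈ 25.00 years.
65/25.00 ≈ 2.60 doublings → ratio ≈ 2^2.60 ≈ 6.1.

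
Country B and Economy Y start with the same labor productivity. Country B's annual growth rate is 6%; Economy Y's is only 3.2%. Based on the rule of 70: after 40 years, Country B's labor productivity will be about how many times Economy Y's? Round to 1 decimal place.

Country B pulls ahead at 2.8 pp per year, so the ratio doubles every 70/2.8 ≈ 25.00 years.
In 40 years that's 1.60 doublings: 2^1.60 ≈ 3.0.

around 3.0 times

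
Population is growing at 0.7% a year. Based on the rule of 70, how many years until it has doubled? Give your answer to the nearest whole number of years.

At 0.7%, doubling takes about 70/0.7 = 100.00 years.

≈ 100 years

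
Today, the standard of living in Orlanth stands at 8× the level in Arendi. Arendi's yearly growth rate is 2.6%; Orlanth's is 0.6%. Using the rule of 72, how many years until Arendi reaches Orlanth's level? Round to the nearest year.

The growth-rate gap is 2.6% − 0.6% = 2 percentage points.
So the ratio between them halves every 72/2 ≈ 36.00 years.
An 8× gap closes after 3 halvings: 3 × 36.00 ≈ 108 years.

roughly 108 years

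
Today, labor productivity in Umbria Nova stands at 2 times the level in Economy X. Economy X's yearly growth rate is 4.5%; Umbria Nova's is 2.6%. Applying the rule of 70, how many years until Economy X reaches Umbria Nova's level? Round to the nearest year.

37 years

What matters is the difference: 1.9 pp.
Rule of 70 on the gap: the ratio halves every 70/1.9 ≈ 36.84 years.
A 2 times gap closes after 1 halving: 1 × 36.84 ≈ 37 years.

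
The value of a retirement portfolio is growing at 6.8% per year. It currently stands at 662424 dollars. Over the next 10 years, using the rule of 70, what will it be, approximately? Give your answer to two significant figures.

approximately 1300000 dollars

Doubling time ≈ 70/6.8 = 10.29 years.
10 years is 10/10.29 ≈ 0.97 doublings, a factor of 2^0.97 ≈ 1.96.
662424 × 1.96 ≈ 1300000 dollars.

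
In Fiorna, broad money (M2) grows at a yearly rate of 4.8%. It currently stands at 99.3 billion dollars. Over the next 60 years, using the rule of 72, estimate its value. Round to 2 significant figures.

≈ 1600 billion dollars

Doubling time ≈ 72/4.8 = 15.00 years.
60 years is 60/15.00 ≈ 4.00 doublings, a factor of 2^4.00 ≈ 16.00.
99.3 × 16.00 ≈ 1600 billion dollars.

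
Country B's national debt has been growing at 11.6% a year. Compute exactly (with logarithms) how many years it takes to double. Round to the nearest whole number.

6 years

t = ln(2) / ln(1 + 0.116) = 0.6931 / 0.109751 ≈ 6.32.
≈ 6 years.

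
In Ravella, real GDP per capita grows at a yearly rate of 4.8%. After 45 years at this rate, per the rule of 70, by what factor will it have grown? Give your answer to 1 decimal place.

Doubles every ≈ 14.58 years (70/4.8).
45 years is 3.09 doublings; 2^3.09 ≈ 8.5×.

roughly 8.5 times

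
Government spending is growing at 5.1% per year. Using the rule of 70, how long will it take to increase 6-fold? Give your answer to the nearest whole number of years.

roughly 35 years

At 5.1% it doubles every 70/5.1 ≈ 13.73 years.
Reaching 6× takes log₂(6) ≈ 2.58 doublings.
2.58 × 13.73 ≈ 35 years.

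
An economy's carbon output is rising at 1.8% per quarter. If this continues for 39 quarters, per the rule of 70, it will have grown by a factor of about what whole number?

around 2 times

At 1.8% one doubling takes ≈ 38.89 quarters; 39 quarters is 1 of them, so ×2.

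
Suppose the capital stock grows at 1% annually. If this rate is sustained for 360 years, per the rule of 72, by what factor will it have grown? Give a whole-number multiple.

Doubling time ≈ 72/1 = 72.00 years.
360/72.00 ≈ 5 doublings, so about 2^5 = 32×.

approximately 32 times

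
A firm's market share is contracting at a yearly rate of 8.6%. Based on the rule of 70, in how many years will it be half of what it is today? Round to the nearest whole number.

approximately 8 years

Halving time ≈ 70 / 8.6 = 8.14 → 8 years.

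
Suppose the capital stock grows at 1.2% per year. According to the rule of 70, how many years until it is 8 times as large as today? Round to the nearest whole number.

Doubling time ≈ 70/1.2 = 58.33 years.
8× is 3 doublings, so 3 × 58.33 ≈ 175 years.

roughly 175 years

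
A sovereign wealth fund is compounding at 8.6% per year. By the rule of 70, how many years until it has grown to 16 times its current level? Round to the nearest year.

One doubling takes 70/8.6 = 8.14 years.
16 = 2^4, so 4 doublings → 33 years.

roughly 33 years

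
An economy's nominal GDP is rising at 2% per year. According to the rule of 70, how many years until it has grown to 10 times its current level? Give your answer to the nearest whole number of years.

One doubling takes 70/2 = 35.00 years.
10× is log₂ 10 ≈ 3.32 doublings, so ≈ 3.32 × 35.00 = 116 years.

around 116 years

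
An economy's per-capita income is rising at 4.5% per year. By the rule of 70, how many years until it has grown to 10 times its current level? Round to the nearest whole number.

roughly 52 years

One doubling takes 70/4.5 = 15.56 years.
10× is log₂ 10 ≈ 3.32 doublings, so ≈ 3.32 × 15.56 = 52 years.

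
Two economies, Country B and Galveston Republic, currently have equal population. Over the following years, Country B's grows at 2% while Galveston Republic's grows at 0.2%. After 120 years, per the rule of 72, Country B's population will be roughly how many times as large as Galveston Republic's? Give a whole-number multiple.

around 8 times

Country B pulls ahead at 1.8 pp per year, so the ratio doubles every 72/1.8 ≈ 40.00 years.
In 120 years that's 3.00 doublings: 2^3.00 ≈ 8.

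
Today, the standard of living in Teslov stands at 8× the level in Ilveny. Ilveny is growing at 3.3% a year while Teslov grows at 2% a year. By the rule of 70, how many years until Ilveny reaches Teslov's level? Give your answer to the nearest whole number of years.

What matters is the difference: 1.3 pp.
Rule of 70 on the gap: the ratio halves every 70/1.3 ≈ 53.85 years.
An 8× gap closes after 3 halvings: 3 × 53.85 ≈ 162 years.

≈ 162 years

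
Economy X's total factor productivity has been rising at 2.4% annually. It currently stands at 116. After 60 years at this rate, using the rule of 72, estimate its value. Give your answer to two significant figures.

Doubling time ≈ 72/2.4 = 30.00 years.
60 years is 60/30.00 ≈ 2.00 doublings, a factor of 2^2.00 ≈ 4.00.
116 × 4.00 ≈ 460.

around 460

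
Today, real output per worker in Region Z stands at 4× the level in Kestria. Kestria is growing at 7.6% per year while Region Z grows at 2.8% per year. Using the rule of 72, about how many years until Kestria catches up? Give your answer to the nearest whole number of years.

around 30 years

What matters is the difference: 4.8 pp.
Rule of 72 on the gap: the ratio halves every 72/4.8 ≈ 15.00 years.
A 4× gap closes after 2 halvings: 2 × 15.00 ≈ 30 years.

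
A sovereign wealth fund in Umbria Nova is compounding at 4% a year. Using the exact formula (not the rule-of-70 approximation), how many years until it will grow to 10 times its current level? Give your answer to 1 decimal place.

58.7 years

t = ln(10) / ln(1 + 0.04) = 2.3026 / 0.039221 ≈ 58.71.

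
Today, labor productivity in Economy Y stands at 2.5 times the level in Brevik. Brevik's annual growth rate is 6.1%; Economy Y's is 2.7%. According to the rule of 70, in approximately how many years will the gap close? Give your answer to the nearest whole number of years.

≈ 27 years

Brevik gains on Economy Y at 6.1% − 2.7% = 3.4 points a year.
At that relative rate the gap halves every 70/3.4 ≈ 20.59 years.
A 2.5 times gap takes log₂(2.5) ≈ 1.32 halvings to close: 1.32 × 20.59 ≈ 27 years.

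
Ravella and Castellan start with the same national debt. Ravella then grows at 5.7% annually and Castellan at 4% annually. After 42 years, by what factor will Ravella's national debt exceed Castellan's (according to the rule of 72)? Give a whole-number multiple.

approximately 2 times

Ravella pulls ahead at 1.7 pp per year, so the ratio doubles every 72/1.7 ≈ 42.35 years.
In 42 years that's 0.99 doublings: 2^0.99 ≈ 2.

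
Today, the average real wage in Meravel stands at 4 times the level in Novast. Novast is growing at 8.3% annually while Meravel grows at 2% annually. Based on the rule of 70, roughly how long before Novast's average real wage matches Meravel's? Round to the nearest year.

roughly 22 years

What matters is the difference: 6.3 pp.
Rule of 70 on the gap: the ratio halves every 70/6.3 ≈ 11.11 years.
A 4 times gap closes after 2 halvings: 2 × 11.11 ≈ 22 years.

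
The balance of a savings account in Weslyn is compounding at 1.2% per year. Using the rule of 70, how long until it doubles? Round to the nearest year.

70/1.2 ≈ 58.33, so it doubles roughly every 58 years.

58 years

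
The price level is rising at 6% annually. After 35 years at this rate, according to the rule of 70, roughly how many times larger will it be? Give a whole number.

Doubling time ≈ 70/6 = 11.67 years.
35/11.67 ≈ 3 doublings, so about 2^3 = 8×.

about 8 times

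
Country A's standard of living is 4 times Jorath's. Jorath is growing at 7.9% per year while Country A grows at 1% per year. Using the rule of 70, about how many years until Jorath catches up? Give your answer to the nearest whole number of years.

approximately 20 years

Jorath gains on Country A at 7.9% − 1% = 6.9 points a year.
At that relative rate the gap halves every 70/6.9 ≈ 10.14 years.
A 4 times gap closes after 2 halvings: 2 × 10.14 ≈ 20 years.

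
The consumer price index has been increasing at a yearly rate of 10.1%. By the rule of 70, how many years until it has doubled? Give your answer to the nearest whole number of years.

At 10.1%, doubling takes about 70/10.1 = 6.93 years.

≈ 7 years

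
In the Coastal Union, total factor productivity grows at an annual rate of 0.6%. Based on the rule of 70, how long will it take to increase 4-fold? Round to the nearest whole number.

One doubling takes 70/0.6 = 116.67 years.
4× is 2 doublings, so 2 × 116.67 ≈ 233 years.

roughly 233 years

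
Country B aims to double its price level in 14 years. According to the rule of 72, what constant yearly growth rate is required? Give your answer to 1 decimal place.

roughly 5.1%

72 / 14 ≈ 5.14, so about 5.1% per year.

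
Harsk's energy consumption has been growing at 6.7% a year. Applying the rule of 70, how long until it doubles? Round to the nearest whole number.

about 10 years

At 6.7%, doubling takes about 70/6.7 = 10.45 years.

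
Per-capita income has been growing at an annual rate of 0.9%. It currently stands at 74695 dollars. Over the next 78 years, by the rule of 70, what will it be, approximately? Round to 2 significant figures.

150000 dollars

Doubling time ≈ 70/0.9 = 77.78 years.
78 years is 78/77.78 ≈ 1.00 doublings, a factor of 2^1.00 ≈ 2.00.
74695 × 2.00 ≈ 150000 dollars.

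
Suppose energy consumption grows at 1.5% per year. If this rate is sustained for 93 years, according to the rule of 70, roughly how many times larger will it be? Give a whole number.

At 1.5% one doubling takes ≈ 46.67 years; 93 years is 2 of them, so ×4.

approximately 4 times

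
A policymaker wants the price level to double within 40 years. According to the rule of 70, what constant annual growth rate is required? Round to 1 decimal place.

about 1.8%

70 / 40 ≈ 1.75, so about 1.8% a year.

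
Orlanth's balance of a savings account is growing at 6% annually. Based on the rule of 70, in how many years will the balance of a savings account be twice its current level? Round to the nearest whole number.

Doubling time ≈ 70 / 6 = 11.67 years.

≈ 12 years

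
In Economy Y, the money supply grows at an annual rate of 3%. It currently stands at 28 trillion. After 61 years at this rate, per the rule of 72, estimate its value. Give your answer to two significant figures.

≈ 160 trillion

It doubles every 72/3 ≈ 24.00 years, so 61 years is 2.54 doublings.
2^2.54 ≈ 5.82; 28 × 5.82 ≈ 160 trillion.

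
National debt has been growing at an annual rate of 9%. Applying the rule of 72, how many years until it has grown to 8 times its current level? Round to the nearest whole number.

One doubling takes 72/9 = 8.00 years.
8 = 2^3, so 3 doublings → 24 years.

around 24 years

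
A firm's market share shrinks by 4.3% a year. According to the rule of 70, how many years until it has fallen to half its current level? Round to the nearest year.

The rule works in reverse for decay: 70/4.3 ≈ 16.28 years to halve.

around 16 years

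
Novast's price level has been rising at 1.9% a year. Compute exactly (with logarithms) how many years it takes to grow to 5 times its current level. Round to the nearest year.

t = ln(5) / ln(1 + 0.019) = 1.6094 / 0.018822 ≈ 85.51.
≈ 86 years.

86 years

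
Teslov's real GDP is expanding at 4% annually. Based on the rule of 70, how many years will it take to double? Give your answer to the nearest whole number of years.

Doubling time ≈ 70 / 4 = 17.50 years.

approximately 18 years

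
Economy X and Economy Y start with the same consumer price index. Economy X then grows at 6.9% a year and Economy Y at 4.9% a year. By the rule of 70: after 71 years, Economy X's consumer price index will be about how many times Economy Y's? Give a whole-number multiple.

≈ 4 times

Only the 2-point difference matters.
70/2 ≈ 35.00 years per doubling of the ratio; 71 years gives 2.03 doublings, so ≈ 4×.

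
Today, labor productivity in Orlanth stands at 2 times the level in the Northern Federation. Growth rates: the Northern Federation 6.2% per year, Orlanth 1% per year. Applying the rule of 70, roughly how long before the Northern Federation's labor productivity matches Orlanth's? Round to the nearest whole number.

roughly 13 years

the Northern Federation gains on Orlanth at 6.2% − 1% = 5.2 points a year.
At that relative rate the gap halves every 70/5.2 ≈ 13.46 years.
A 2 times gap closes after 1 halving: 1 × 13.46 ≈ 13 years.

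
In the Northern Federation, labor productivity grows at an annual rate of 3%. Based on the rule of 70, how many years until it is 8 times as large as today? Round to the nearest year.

roughly 70 years

Doubling time ≈ 70/3 = 23.33 years.
Getting to 8× needs 3 doublings: 3 × 23.33 ≈ 70 years.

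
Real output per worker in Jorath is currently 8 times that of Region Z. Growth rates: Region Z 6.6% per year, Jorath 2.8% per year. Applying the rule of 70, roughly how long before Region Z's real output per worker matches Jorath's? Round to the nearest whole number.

about 55 years

Region Z gains on Jorath at 6.6% − 2.8% = 3.8 points a year.
At that relative rate the gap halves every 70/3.8 ≈ 18.42 years.
An 8 times gap closes after 3 halvings: 3 × 18.42 ≈ 55 years.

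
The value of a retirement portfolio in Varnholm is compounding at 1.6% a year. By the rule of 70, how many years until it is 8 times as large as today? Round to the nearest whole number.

about 131 years

One doubling takes 70/1.6 = 43.75 years.
8 = 2^3, so 3 doublings → 131 years.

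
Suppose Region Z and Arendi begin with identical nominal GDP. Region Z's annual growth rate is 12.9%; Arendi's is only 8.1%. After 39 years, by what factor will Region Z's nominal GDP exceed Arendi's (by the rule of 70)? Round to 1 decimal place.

Region Z pulls ahead at 4.8 pp per year, so the ratio doubles every 70/4.8 ≈ 14.58 years.
In 39 years that's 2.67 doublings: 2^2.67 ≈ 6.4.

about 6.4 times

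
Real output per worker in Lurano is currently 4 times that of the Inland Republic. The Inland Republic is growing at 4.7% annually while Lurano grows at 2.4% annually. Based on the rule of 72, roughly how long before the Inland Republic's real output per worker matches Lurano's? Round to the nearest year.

approximately 63 years

The growth-rate gap is 4.7% − 2.4% = 2.3 percentage points.
So the ratio between them halves every 72/2.3 ≈ 31.30 years.
A 4 times gap closes after 2 halvings: 2 × 31.30 ≈ 63 years.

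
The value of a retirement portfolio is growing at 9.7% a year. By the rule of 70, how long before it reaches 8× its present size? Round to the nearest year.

At 9.7% it doubles every 70/9.7 ≈ 7.22 years.
Getting to 8× needs 3 doublings: 3 × 7.22 ≈ 22 years.

≈ 22 years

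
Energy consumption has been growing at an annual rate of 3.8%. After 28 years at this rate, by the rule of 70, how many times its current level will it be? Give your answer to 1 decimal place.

Doubles every ≈ 18.42 years (70/3.8).
28 years is 1.52 doublings; 2^1.52 ≈ 2.9×.

approximately 2.9 times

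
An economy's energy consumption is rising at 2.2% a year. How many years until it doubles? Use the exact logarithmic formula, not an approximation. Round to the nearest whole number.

t = ln(2) / ln(1 + 0.022) = 0.6931 / 0.021761 ≈ 31.85.
≈ 32 years.

32 years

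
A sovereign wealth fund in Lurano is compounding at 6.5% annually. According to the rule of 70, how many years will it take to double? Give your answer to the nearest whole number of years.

70/6.5 ≈ 10.77, so it doubles roughly every 11 years.

about 11 years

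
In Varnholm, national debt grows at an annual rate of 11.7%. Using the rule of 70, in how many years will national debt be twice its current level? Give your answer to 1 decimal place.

approximately 6.0 years

70/11.7 ≈ 5.98, so it doubles roughly every 6.0 years.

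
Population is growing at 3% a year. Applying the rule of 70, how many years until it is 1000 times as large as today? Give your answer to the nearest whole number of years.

≈ 233 years

One doubling takes 70/3 = 23.33 years.
1000× is log₂ 1000 ≈ 9.97 doublings, so ≈ 9.97 × 23.33 = 233 years.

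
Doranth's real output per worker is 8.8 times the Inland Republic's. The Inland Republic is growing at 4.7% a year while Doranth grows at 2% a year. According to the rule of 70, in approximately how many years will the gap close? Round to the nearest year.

roughly 81 years

the Inland Republic gains on Doranth at 4.7% − 2% = 2.7 points a year.
At that relative rate the gap halves every 70/2.7 ≈ 25.93 years.
An 8.8 times gap takes log₂(8.8) ≈ 3.14 halvings to close: 3.14 × 25.93 ≈ 81 years.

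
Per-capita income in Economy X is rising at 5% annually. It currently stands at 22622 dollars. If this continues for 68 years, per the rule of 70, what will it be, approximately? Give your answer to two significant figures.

roughly 660000 dollars

Doubling time ≈ 70/5 = 14.00 years.
68 years is 68/14.00 ≈ 4.86 doublings, a factor of 2^4.86 ≈ 29.04.
22622 × 29.04 ≈ 660000 dollars.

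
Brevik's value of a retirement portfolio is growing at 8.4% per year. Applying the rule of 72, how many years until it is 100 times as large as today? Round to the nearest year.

At 8.4% it doubles every 72/8.4 ≈ 8.57 years.
Reaching 100× takes log₂(100) ≈ 6.64 doublings.
6.64 × 8.57 ≈ 57 years.

about 57 years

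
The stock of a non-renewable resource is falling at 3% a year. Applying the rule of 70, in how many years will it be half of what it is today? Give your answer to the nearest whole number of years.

≈ 23 years

Falling at 3%, it halves about every 70/3 = 23.33 years.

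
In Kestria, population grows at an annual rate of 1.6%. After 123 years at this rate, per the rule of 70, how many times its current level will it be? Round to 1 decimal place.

≈ 7.0 times

Doubles every ≈ 43.75 years (70/1.6).
123 years is 2.81 doublings; 2^2.81 ≈ 7.0×.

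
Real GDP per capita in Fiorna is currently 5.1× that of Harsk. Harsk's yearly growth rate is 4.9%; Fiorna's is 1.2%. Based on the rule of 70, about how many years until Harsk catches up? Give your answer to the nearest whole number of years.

The growth-rate gap is 4.9% − 1.2% = 3.7 percentage points.
So the ratio between them halves every 70/3.7 ≈ 18.92 years.
A 5.1× gap takes log₂(5.1) ≈ 2.35 halvings to close: 2.35 × 18.92 ≈ 44 years.

about 44 years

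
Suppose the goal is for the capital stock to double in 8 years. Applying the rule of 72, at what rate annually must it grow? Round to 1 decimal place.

about 9.0% annually

72 / 8 ≈ 9.00, so about 9.0% annually.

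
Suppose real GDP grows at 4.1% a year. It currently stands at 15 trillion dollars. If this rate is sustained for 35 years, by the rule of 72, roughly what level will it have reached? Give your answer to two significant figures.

Doubling time ≈ 72/4.1 = 17.56 years.
35 years is 35/17.56 ≈ 1.99 doublings, a factor of 2^1.99 ≈ 3.97.
15 × 3.97 ≈ 60 trillion dollars.

around 60 trillion dollars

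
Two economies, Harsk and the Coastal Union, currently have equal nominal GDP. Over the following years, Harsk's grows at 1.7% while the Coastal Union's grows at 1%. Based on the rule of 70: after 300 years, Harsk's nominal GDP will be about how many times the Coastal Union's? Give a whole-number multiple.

8 times

Harsk pulls ahead at 0.7 pp per year, so the ratio doubles every 70/0.7 ≈ 100.00 years.
In 300 years that's 3.00 doublings: 2^3.00 ≈ 8.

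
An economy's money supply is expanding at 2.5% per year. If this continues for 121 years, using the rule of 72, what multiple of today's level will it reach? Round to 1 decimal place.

around 18.4 times

Doubling time ≈ 72/2.5 = 28.80 years.
121 years / 28.80 ≈ 4.20 doublings → factor 2^4.20 ≈ 18.4.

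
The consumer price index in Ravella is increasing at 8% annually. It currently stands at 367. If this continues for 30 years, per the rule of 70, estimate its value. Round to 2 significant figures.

roughly 4000

Doubling time ≈ 70/8 = 8.75 years.
30 years is 30/8.75 ≈ 3.43 doublings, a factor of 2^3.43 ≈ 10.78.
367 × 10.78 ≈ 4000.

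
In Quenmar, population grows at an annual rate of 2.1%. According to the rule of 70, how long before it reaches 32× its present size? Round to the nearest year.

167 years

One doubling takes 70/2.1 = 33.33 years.
32 = 2^5, so 5 doublings → 167 years.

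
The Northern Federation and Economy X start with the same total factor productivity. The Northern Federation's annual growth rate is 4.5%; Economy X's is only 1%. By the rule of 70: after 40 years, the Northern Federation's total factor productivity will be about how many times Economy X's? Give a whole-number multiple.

around 4 times

the Northern Federation pulls ahead at 3.5 pp per year, so the ratio doubles every 70/3.5 ≈ 20.00 years.
In 40 years that's 2.00 doublings: 2^2.00 ≈ 4.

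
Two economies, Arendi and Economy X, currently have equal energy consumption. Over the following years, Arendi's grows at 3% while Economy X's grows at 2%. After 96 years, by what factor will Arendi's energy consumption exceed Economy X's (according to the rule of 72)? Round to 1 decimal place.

Arendi pulls ahead at 1 pp per year, so the ratio doubles every 72/1 ≈ 72.00 years.
In 96 years that's 1.33 doublings: 2^1.33 ≈ 2.5.

roughly 2.5 times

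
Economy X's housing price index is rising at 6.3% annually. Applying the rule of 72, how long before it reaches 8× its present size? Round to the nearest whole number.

≈ 34 years

Doubling time ≈ 72/6.3 = 11.43 years.
8× is 3 doublings, so 3 × 11.43 ≈ 34 years.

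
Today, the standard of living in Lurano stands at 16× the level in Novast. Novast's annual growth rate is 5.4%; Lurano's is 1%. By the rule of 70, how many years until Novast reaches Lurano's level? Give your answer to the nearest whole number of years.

What matters is the difference: 4.4 pp.
Rule of 70 on the gap: the ratio halves every 70/4.4 ≈ 15.91 years.
A 16× gap closes after 4 halvings: 4 × 15.91 ≈ 64 years.

about 64 years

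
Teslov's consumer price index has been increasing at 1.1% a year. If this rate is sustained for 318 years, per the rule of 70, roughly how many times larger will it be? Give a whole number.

Doubling time ≈ 70/1.1 = 63.64 years.
318/63.64 ≈ 5 doublings, so about 2^5 = 32×.

approximately 32 times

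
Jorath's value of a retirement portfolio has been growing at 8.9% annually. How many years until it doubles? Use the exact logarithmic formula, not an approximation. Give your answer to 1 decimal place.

t = ln(2) / ln(1 + 0.089) = 0.6931 / 0.085260 ≈ 8.13.

8.1 years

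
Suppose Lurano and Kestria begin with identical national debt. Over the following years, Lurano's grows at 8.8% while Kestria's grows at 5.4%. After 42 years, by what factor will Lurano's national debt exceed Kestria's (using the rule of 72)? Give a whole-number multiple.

about 4 times

Only the 3.4-point difference matters.
72/3.4 ≈ 21.18 years per doubling of the ratio; 42 years gives 1.98 doublings, so ≈ 4×.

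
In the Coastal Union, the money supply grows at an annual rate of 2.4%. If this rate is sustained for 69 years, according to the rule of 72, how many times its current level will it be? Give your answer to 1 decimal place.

Doubles every ≈ 30.00 years (72/2.4).
69 years is 2.30 doublings; 2^2.30 ≈ 4.9×.

≈ 4.9 times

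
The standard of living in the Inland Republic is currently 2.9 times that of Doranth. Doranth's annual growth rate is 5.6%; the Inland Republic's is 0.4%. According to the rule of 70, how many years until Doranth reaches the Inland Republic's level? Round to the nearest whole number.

Doranth gains on the Inland Republic at 5.6% − 0.4% = 5.2 points a year.
At that relative rate the gap halves every 70/5.2 ≈ 13.46 years.
A 2.9 times gap takes log₂(2.9) ≈ 1.54 halvings to close: 1.54 × 13.46 ≈ 21 years.

≈ 21 years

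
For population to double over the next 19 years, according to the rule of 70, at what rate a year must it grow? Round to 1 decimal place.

about 3.7% a year

70 / 19 ≈ 3.68, so about 3.7% a year.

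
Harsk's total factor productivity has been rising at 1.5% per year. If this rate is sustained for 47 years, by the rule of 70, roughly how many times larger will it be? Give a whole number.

about 2 times

70/1.5 ≈ 46.67 years per doubling.
47 years fits 1 doubling: 2^1 = 2.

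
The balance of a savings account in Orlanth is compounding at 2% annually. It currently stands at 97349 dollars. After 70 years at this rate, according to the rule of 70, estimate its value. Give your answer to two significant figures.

Doubling time ≈ 70/2 = 35.00 years.
70 years is 70/35.00 ≈ 2.00 doublings, a factor of 2^2.00 ≈ 4.00.
97349 × 4.00 ≈ 390000 dollars.

≈ 390000 dollars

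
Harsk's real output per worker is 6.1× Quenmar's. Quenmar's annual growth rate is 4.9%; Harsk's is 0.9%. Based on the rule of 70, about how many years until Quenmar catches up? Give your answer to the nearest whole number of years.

What matters is the difference: 4 pp.
Rule of 70 on the gap: the ratio halves every 70/4 ≈ 17.50 years.
A 6.1× gap takes log₂(6.1) ≈ 2.61 halvings to close: 2.61 × 17.50 ≈ 46 years.

≈ 46 years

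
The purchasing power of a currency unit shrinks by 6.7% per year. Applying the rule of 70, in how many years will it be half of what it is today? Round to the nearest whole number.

around 10 years

The rule works in reverse for decay: 70/6.7 ≈ 10.45 years to halve.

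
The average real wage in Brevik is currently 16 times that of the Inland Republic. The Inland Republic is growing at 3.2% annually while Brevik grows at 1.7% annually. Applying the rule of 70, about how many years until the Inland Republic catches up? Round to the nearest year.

the Inland Republic gains on Brevik at 3.2% − 1.7% = 1.5 points a year.
At that relative rate the gap halves every 70/1.5 ≈ 46.67 years.
A 16 times gap closes after 4 halvings: 4 × 46.67 ≈ 187 years.

187 years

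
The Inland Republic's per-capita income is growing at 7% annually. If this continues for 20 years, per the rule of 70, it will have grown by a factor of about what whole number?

roughly 4 times

At 7% one doubling takes ≈ 10.00 years; 20 years is 2 of them, so ×4.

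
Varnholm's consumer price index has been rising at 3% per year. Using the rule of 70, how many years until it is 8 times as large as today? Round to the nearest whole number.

roughly 70 years

One doubling takes 70/3 = 23.33 years.
8× is 3 doublings, so 3 × 23.33 ≈ 70 years.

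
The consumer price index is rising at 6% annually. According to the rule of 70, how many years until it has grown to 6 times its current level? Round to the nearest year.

about 30 years

At 6% it doubles every 70/6 ≈ 11.67 years.
Reaching 6× takes log₂(6) ≈ 2.58 doublings.
2.58 × 11.67 ≈ 30 years.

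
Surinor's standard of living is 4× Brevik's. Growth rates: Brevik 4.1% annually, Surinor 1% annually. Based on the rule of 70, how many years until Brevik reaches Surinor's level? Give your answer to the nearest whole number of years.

The growth-rate gap is 4.1% − 1% = 3.1 percentage points.
So the ratio between them halves every 70/3.1 ≈ 22.58 years.
A 4× gap closes after 2 halvings: 2 × 22.58 ≈ 45 years.

≈ 45 years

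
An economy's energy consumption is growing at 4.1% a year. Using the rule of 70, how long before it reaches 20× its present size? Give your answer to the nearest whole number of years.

about 74 years

At 4.1% it doubles every 70/4.1 ≈ 17.07 years.
Reaching 20× takes log₂(20) ≈ 4.32 doublings.
4.32 × 17.07 ≈ 74 years.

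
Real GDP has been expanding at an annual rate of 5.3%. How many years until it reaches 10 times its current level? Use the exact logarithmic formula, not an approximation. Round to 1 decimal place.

t = ln(10) / ln(1 + 0.053) = 2.3026 / 0.051643 ≈ 44.59.

44.6 years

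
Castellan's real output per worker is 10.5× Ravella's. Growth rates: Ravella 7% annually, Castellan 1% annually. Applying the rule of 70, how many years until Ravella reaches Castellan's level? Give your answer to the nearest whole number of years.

40 years

Ravella gains on Castellan at 7% − 1% = 6 points a year.
At that relative rate the gap halves every 70/6 ≈ 11.67 years.
A 10.5× gap takes log₂(10.5) ≈ 3.39 halvings to close: 3.39 × 11.67 ≈ 40 years.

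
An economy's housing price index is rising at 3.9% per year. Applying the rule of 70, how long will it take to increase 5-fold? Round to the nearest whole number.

Doubling time ≈ 70/3.9 = 17.95 years.
Reaching 5× takes log₂(5) ≈ 2.32 doublings.
2.32 × 17.95 ≈ 42 years.

approximately 42 years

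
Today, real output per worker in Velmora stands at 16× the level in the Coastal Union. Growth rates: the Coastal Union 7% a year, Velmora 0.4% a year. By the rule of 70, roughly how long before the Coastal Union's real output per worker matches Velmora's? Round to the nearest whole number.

approximately 42 years

The growth-rate gap is 7% − 0.4% = 6.6 percentage points.
So the ratio between them halves every 70/6.6 ≈ 10.61 years.
A 16× gap closes after 4 halvings: 4 × 10.61 ≈ 42 years.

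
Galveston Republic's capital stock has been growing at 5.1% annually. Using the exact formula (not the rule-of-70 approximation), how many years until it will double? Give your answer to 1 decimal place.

13.9 years

t = ln(2) / ln(1 + 0.051) = 0.6931 / 0.049742 ≈ 13.93.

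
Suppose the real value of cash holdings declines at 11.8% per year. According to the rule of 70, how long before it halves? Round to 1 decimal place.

≈ 5.9 years

Falling at 11.8%, it halves about every 70/11.8 = 5.93 years.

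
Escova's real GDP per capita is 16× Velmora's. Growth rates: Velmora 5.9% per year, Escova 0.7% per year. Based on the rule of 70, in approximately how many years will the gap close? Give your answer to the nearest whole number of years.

around 54 years

Velmora gains on Escova at 5.9% − 0.7% = 5.2 points a year.
At that relative rate the gap halves every 70/5.2 ≈ 13.46 years.
A 16× gap closes after 4 halvings: 4 × 13.46 ≈ 54 years.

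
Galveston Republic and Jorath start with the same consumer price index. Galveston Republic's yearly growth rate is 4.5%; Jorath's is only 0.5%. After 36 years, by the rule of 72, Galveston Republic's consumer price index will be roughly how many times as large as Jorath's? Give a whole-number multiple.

roughly 4 times

Only the 4-point difference matters.
72/4 ≈ 18.00 years per doubling of the ratio; 36 years gives 2.00 doublings, so ≈ 4×.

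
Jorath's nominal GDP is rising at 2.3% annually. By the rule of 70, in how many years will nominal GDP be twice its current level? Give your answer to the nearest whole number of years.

At 2.3%, doubling takes about 70/2.3 = 30.43 years.

30 years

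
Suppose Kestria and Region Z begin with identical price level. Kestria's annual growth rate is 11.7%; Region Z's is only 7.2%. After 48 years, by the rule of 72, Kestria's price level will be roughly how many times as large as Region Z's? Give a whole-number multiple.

about 8 times

Rate gap = 11.7% − 7.2% = 4.5 points.
The ratio doubles every 72/4.5 ≈ 16.00 years.
48/16.00 ≈ 3.00 doublings → ratio ≈ 2^3.00 ≈ 8.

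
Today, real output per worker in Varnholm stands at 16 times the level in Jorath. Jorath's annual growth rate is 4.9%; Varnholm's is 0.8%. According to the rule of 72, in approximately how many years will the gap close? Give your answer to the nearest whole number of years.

Jorath gains on Varnholm at 4.9% − 0.8% = 4.1 points a year.
At that relative rate the gap halves every 72/4.1 ≈ 17.56 years.
A 16 times gap closes after 4 halvings: 4 × 17.56 ≈ 70 years.

around 70 years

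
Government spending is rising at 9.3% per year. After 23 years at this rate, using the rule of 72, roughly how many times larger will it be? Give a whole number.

72/9.3 ≈ 7.74 years per doubling.
23 years fits 3 doublings: 2^3 = 8.

roughly 8 times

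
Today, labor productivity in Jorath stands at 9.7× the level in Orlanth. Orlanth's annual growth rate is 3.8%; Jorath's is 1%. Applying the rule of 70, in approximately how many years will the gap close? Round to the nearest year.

What matters is the difference: 2.8 pp.
Rule of 70 on the gap: the ratio halves every 70/2.8 ≈ 25.00 years.
A 9.7× gap takes log₂(9.7) ≈ 3.28 halvings to close: 3.28 × 25.00 ≈ 82 years.

about 82 years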